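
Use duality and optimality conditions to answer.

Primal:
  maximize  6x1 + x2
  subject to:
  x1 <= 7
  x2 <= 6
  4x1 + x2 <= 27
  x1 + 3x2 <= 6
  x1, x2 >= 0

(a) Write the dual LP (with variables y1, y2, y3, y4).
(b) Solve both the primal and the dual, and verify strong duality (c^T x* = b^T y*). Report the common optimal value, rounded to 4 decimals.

The standard primal-dual pair for 'max c^T x s.t. A x <= b, x >= 0' is:
  Dual:  min b^T y  s.t.  A^T y >= c,  y >= 0.

So the dual LP is:
  minimize  7y1 + 6y2 + 27y3 + 6y4
  subject to:
    y1 + 4y3 + y4 >= 6
    y2 + y3 + 3y4 >= 1
    y1, y2, y3, y4 >= 0

Solving the primal: x* = (6, 0).
  primal value c^T x* = 36.
Solving the dual: y* = (0, 0, 0, 6).
  dual value b^T y* = 36.
Strong duality: c^T x* = b^T y*. Confirmed.

36


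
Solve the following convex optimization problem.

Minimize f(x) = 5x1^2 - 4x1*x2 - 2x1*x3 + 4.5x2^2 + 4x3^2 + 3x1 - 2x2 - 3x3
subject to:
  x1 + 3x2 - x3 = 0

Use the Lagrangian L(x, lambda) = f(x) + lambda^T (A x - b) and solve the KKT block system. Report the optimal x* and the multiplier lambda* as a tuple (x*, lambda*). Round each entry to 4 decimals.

Form the Lagrangian:
  L(x, lambda) = (1/2) x^T Q x + c^T x + lambda^T (A x - b)
Stationarity (grad_x L = 0): Q x + c + A^T lambda = 0.
Primal feasibility: A x = b.

This gives the KKT block system:
  [ Q   A^T ] [ x     ]   [-c ]
  [ A    0  ] [ lambda ] = [ b ]

Solving the linear system:
  x*      = (-0.1642, 0.1642, 0.3284)
  lambda* = (-0.0448)
  f(x*)   = -0.903

x* = (-0.1642, 0.1642, 0.3284), lambda* = (-0.0448)


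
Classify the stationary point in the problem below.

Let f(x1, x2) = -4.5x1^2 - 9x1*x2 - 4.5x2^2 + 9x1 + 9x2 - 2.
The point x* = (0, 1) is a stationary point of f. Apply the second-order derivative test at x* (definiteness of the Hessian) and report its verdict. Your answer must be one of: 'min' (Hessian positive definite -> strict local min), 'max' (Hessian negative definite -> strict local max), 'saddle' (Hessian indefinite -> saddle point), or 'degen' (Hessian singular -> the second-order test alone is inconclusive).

Compute the Hessian H = grad^2 f:
  H = [[-9, -9], [-9, -9]]
Verify stationarity: grad f(x*) = H x* + g = (0, 0).
Eigenvalues of H: -18, 0.
H has a zero eigenvalue (singular; negative semidefinite but not definite), so H is neither positive definite, negative definite, nor indefinite. The second-order test alone is inconclusive -> degen.
(Indeed, f is constant along the null direction of H through x*, so x* is not a strict local extremum.)

degen


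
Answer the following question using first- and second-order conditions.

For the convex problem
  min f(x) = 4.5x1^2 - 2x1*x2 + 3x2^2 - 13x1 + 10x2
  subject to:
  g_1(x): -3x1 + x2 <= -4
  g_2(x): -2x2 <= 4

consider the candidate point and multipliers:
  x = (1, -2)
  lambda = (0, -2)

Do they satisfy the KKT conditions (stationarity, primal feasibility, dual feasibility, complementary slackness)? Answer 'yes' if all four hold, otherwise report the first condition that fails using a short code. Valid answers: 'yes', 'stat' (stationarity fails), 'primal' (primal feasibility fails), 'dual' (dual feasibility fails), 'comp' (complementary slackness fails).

Gradient of f: grad f(x) = Q x + c = (0, -4)
Constraint values g_i(x) = a_i^T x - b_i:
  g_1((1, -2)) = -1
  g_2((1, -2)) = 0
Stationarity residual: grad f(x) + sum_i lambda_i a_i = (0, 0)
  -> stationarity OK
Primal feasibility (all g_i <= 0): OK
Dual feasibility (all lambda_i >= 0): FAILS
Complementary slackness (lambda_i * g_i(x) = 0 for all i): OK

Verdict: the first failing condition is dual_feasibility -> dual.

dual


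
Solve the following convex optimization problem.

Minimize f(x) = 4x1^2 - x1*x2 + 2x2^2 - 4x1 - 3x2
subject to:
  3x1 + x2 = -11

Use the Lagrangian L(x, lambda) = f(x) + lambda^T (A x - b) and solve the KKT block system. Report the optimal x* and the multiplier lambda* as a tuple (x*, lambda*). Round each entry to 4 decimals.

Form the Lagrangian:
  L(x, lambda) = (1/2) x^T Q x + c^T x + lambda^T (A x - b)
Stationarity (grad_x L = 0): Q x + c + A^T lambda = 0.
Primal feasibility: A x = b.

This gives the KKT block system:
  [ Q   A^T ] [ x     ]   [-c ]
  [ A    0  ] [ lambda ] = [ b ]

Solving the linear system:
  x*      = (-2.96, -2.12)
  lambda* = (8.52)
  f(x*)   = 55.96

x* = (-2.96, -2.12), lambda* = (8.52)


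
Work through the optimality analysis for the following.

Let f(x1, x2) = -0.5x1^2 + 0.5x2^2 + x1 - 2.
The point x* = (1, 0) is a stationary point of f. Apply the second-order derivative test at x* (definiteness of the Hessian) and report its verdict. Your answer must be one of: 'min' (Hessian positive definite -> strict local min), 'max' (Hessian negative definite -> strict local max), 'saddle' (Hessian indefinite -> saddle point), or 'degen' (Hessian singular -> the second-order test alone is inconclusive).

Compute the Hessian H = grad^2 f:
  H = [[-1, 0], [0, 1]]
Verify stationarity: grad f(x*) = H x* + g = (0, 0).
Eigenvalues of H: -1, 1.
Eigenvalues have mixed signs, so H is indefinite -> x* is a saddle point.

saddle


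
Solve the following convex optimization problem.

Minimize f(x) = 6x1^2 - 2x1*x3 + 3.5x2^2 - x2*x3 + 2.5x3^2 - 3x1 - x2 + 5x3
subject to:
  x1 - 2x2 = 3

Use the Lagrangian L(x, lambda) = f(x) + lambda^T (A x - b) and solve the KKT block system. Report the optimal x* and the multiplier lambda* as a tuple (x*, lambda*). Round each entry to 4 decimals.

Form the Lagrangian:
  L(x, lambda) = (1/2) x^T Q x + c^T x + lambda^T (A x - b)
Stationarity (grad_x L = 0): Q x + c + A^T lambda = 0.
Primal feasibility: A x = b.

This gives the KKT block system:
  [ Q   A^T ] [ x     ]   [-c ]
  [ A    0  ] [ lambda ] = [ b ]

Solving the linear system:
  x*      = (0.44, -1.28, -1.08)
  lambda* = (-4.44)
  f(x*)   = 3.94

x* = (0.44, -1.28, -1.08), lambda* = (-4.44)


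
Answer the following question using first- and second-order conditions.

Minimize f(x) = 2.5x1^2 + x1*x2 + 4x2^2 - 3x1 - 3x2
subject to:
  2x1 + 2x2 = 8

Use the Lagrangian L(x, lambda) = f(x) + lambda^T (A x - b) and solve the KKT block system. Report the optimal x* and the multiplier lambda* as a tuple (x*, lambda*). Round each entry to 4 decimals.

Form the Lagrangian:
  L(x, lambda) = (1/2) x^T Q x + c^T x + lambda^T (A x - b)
Stationarity (grad_x L = 0): Q x + c + A^T lambda = 0.
Primal feasibility: A x = b.

This gives the KKT block system:
  [ Q   A^T ] [ x     ]   [-c ]
  [ A    0  ] [ lambda ] = [ b ]

Solving the linear system:
  x*      = (2.5455, 1.4545)
  lambda* = (-5.5909)
  f(x*)   = 16.3636

x* = (2.5455, 1.4545), lambda* = (-5.5909)


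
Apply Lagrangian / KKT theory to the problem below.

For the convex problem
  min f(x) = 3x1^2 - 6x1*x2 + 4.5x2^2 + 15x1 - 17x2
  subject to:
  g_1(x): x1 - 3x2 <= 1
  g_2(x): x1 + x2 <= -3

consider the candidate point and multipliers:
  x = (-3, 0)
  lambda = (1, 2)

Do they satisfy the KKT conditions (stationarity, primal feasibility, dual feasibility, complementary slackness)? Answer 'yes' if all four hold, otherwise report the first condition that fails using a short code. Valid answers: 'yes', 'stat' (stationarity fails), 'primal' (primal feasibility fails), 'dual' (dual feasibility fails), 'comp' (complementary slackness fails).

Gradient of f: grad f(x) = Q x + c = (-3, 1)
Constraint values g_i(x) = a_i^T x - b_i:
  g_1((-3, 0)) = -4
  g_2((-3, 0)) = 0
Stationarity residual: grad f(x) + sum_i lambda_i a_i = (0, 0)
  -> stationarity OK
Primal feasibility (all g_i <= 0): OK
Dual feasibility (all lambda_i >= 0): OK
Complementary slackness (lambda_i * g_i(x) = 0 for all i): FAILS

Verdict: the first failing condition is complementary_slackness -> comp.

comp


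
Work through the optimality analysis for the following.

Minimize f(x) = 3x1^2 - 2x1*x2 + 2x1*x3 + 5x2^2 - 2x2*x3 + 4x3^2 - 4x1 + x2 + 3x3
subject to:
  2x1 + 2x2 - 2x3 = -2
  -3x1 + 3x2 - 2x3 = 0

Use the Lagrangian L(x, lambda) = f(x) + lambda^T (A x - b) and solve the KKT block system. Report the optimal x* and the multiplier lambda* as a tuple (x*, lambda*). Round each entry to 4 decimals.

Form the Lagrangian:
  L(x, lambda) = (1/2) x^T Q x + c^T x + lambda^T (A x - b)
Stationarity (grad_x L = 0): Q x + c + A^T lambda = 0.
Primal feasibility: A x = b.

This gives the KKT block system:
  [ Q   A^T ] [ x     ]   [-c ]
  [ A    0  ] [ lambda ] = [ b ]

Solving the linear system:
  x*      = (-0.493, -0.465, 0.0421)
  lambda* = (2.1729, -0.5327)
  f(x*)   = 2.9895

x* = (-0.493, -0.465, 0.0421), lambda* = (2.1729, -0.5327)


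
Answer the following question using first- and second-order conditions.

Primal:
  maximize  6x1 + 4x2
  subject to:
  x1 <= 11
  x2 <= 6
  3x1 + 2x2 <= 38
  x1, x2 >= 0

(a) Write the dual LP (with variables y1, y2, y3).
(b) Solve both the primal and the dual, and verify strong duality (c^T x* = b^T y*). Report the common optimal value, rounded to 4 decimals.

The standard primal-dual pair for 'max c^T x s.t. A x <= b, x >= 0' is:
  Dual:  min b^T y  s.t.  A^T y >= c,  y >= 0.

So the dual LP is:
  minimize  11y1 + 6y2 + 38y3
  subject to:
    y1 + 3y3 >= 6
    y2 + 2y3 >= 4
    y1, y2, y3 >= 0

Solving the primal: x* = (8.6667, 6).
  primal value c^T x* = 76.
Solving the dual: y* = (0, 0, 2).
  dual value b^T y* = 76.
Strong duality: c^T x* = b^T y*. Confirmed.

76


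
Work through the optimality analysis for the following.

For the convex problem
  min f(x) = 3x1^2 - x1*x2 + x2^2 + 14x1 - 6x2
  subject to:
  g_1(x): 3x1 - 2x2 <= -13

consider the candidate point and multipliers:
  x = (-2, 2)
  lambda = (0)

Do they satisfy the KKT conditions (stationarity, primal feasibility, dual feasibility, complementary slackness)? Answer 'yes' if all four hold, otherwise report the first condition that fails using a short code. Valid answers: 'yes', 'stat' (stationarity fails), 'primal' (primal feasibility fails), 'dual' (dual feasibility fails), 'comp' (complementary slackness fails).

Gradient of f: grad f(x) = Q x + c = (0, 0)
Constraint values g_i(x) = a_i^T x - b_i:
  g_1((-2, 2)) = 3
Stationarity residual: grad f(x) + sum_i lambda_i a_i = (0, 0)
  -> stationarity OK
Primal feasibility (all g_i <= 0): FAILS
Dual feasibility (all lambda_i >= 0): OK
Complementary slackness (lambda_i * g_i(x) = 0 for all i): OK

Verdict: the first failing condition is primal_feasibility -> primal.

primal


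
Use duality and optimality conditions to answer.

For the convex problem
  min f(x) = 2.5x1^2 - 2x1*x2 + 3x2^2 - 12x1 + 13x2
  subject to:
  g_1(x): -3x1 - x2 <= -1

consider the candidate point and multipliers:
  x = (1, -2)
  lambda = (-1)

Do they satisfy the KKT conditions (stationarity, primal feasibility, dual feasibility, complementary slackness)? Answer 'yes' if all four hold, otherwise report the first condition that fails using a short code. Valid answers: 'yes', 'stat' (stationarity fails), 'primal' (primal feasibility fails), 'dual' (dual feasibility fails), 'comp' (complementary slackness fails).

Gradient of f: grad f(x) = Q x + c = (-3, -1)
Constraint values g_i(x) = a_i^T x - b_i:
  g_1((1, -2)) = 0
Stationarity residual: grad f(x) + sum_i lambda_i a_i = (0, 0)
  -> stationarity OK
Primal feasibility (all g_i <= 0): OK
Dual feasibility (all lambda_i >= 0): FAILS
Complementary slackness (lambda_i * g_i(x) = 0 for all i): OK

Verdict: the first failing condition is dual_feasibility -> dual.

dual


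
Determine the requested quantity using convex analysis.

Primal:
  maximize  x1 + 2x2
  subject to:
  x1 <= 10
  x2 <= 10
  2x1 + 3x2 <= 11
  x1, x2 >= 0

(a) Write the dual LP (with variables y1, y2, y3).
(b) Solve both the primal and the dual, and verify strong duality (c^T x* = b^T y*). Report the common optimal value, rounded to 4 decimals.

The standard primal-dual pair for 'max c^T x s.t. A x <= b, x >= 0' is:
  Dual:  min b^T y  s.t.  A^T y >= c,  y >= 0.

So the dual LP is:
  minimize  10y1 + 10y2 + 11y3
  subject to:
    y1 + 2y3 >= 1
    y2 + 3y3 >= 2
    y1, y2, y3 >= 0

Solving the primal: x* = (0, 3.6667).
  primal value c^T x* = 7.3333.
Solving the dual: y* = (0, 0, 0.6667).
  dual value b^T y* = 7.3333.
Strong duality: c^T x* = b^T y*. Confirmed.

7.3333


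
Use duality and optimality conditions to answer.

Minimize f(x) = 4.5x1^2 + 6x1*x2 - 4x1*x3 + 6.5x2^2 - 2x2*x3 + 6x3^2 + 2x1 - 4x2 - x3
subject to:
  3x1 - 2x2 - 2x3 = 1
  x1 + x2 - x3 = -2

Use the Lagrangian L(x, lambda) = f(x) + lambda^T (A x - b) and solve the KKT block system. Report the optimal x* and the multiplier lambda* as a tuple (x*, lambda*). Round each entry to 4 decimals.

Form the Lagrangian:
  L(x, lambda) = (1/2) x^T Q x + c^T x + lambda^T (A x - b)
Stationarity (grad_x L = 0): Q x + c + A^T lambda = 0.
Primal feasibility: A x = b.

This gives the KKT block system:
  [ Q   A^T ] [ x     ]   [-c ]
  [ A    0  ] [ lambda ] = [ b ]

Solving the linear system:
  x*      = (0.04, -1.24, 0.8)
  lambda* = (-2.64, 16.2)
  f(x*)   = 19.64

x* = (0.04, -1.24, 0.8), lambda* = (-2.64, 16.2)


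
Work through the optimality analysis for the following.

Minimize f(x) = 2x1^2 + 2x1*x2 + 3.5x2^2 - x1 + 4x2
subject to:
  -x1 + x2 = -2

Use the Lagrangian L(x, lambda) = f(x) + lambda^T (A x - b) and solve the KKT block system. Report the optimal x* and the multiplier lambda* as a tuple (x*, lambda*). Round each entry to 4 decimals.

Form the Lagrangian:
  L(x, lambda) = (1/2) x^T Q x + c^T x + lambda^T (A x - b)
Stationarity (grad_x L = 0): Q x + c + A^T lambda = 0.
Primal feasibility: A x = b.

This gives the KKT block system:
  [ Q   A^T ] [ x     ]   [-c ]
  [ A    0  ] [ lambda ] = [ b ]

Solving the linear system:
  x*      = (1, -1)
  lambda* = (1)
  f(x*)   = -1.5

x* = (1, -1), lambda* = (1)


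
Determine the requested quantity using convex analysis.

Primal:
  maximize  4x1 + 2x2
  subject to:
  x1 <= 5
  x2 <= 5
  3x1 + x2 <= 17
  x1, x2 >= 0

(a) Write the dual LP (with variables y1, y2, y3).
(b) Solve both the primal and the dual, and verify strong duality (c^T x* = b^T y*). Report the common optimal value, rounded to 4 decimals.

The standard primal-dual pair for 'max c^T x s.t. A x <= b, x >= 0' is:
  Dual:  min b^T y  s.t.  A^T y >= c,  y >= 0.

So the dual LP is:
  minimize  5y1 + 5y2 + 17y3
  subject to:
    y1 + 3y3 >= 4
    y2 + y3 >= 2
    y1, y2, y3 >= 0

Solving the primal: x* = (4, 5).
  primal value c^T x* = 26.
Solving the dual: y* = (0, 0.6667, 1.3333).
  dual value b^T y* = 26.
Strong duality: c^T x* = b^T y*. Confirmed.

26


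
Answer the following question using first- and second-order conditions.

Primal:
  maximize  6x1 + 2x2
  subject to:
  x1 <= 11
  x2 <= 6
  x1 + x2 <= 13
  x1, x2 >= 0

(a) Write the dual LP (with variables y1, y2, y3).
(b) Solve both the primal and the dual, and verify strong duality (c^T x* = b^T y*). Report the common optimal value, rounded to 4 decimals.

The standard primal-dual pair for 'max c^T x s.t. A x <= b, x >= 0' is:
  Dual:  min b^T y  s.t.  A^T y >= c,  y >= 0.

So the dual LP is:
  minimize  11y1 + 6y2 + 13y3
  subject to:
    y1 + y3 >= 6
    y2 + y3 >= 2
    y1, y2, y3 >= 0

Solving the primal: x* = (11, 2).
  primal value c^T x* = 70.
Solving the dual: y* = (4, 0, 2).
  dual value b^T y* = 70.
Strong duality: c^T x* = b^T y*. Confirmed.

70


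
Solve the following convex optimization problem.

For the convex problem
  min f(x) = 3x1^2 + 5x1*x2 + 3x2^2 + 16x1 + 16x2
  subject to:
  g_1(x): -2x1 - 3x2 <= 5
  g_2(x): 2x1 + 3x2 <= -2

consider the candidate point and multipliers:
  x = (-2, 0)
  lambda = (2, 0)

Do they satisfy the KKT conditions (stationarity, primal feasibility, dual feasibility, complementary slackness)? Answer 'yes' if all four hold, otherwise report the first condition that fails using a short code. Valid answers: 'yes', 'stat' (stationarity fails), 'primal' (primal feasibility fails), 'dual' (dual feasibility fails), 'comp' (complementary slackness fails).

Gradient of f: grad f(x) = Q x + c = (4, 6)
Constraint values g_i(x) = a_i^T x - b_i:
  g_1((-2, 0)) = -1
  g_2((-2, 0)) = -2
Stationarity residual: grad f(x) + sum_i lambda_i a_i = (0, 0)
  -> stationarity OK
Primal feasibility (all g_i <= 0): OK
Dual feasibility (all lambda_i >= 0): OK
Complementary slackness (lambda_i * g_i(x) = 0 for all i): FAILS

Verdict: the first failing condition is complementary_slackness -> comp.

comp


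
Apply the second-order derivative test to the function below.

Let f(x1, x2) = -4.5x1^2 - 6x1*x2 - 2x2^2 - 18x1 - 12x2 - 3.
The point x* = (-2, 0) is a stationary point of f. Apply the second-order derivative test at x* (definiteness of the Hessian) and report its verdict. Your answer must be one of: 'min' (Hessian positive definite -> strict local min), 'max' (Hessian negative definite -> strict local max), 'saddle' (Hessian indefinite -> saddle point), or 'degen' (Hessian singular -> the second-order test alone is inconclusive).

Compute the Hessian H = grad^2 f:
  H = [[-9, -6], [-6, -4]]
Verify stationarity: grad f(x*) = H x* + g = (0, 0).
Eigenvalues of H: -13, 0.
H has a zero eigenvalue (singular; negative semidefinite but not definite), so H is neither positive definite, negative definite, nor indefinite. The second-order test alone is inconclusive -> degen.
(Indeed, f is constant along the null direction of H through x*, so x* is not a strict local extremum.)

degen


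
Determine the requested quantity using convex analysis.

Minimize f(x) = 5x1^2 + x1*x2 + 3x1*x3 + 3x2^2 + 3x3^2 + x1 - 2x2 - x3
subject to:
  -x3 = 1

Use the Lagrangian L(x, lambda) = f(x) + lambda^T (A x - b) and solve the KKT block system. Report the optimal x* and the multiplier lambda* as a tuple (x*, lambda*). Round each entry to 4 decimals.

Form the Lagrangian:
  L(x, lambda) = (1/2) x^T Q x + c^T x + lambda^T (A x - b)
Stationarity (grad_x L = 0): Q x + c + A^T lambda = 0.
Primal feasibility: A x = b.

This gives the KKT block system:
  [ Q   A^T ] [ x     ]   [-c ]
  [ A    0  ] [ lambda ] = [ b ]

Solving the linear system:
  x*      = (0.1695, 0.3051, -1)
  lambda* = (-6.4915)
  f(x*)   = 3.5254

x* = (0.1695, 0.3051, -1), lambda* = (-6.4915)


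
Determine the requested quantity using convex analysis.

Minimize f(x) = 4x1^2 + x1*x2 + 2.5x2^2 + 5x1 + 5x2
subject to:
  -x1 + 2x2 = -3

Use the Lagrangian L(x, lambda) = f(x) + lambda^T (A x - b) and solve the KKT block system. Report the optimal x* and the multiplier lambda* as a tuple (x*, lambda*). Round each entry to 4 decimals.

Form the Lagrangian:
  L(x, lambda) = (1/2) x^T Q x + c^T x + lambda^T (A x - b)
Stationarity (grad_x L = 0): Q x + c + A^T lambda = 0.
Primal feasibility: A x = b.

This gives the KKT block system:
  [ Q   A^T ] [ x     ]   [-c ]
  [ A    0  ] [ lambda ] = [ b ]

Solving the linear system:
  x*      = (-0.2195, -1.6098)
  lambda* = (1.6341)
  f(x*)   = -2.122

x* = (-0.2195, -1.6098), lambda* = (1.6341)


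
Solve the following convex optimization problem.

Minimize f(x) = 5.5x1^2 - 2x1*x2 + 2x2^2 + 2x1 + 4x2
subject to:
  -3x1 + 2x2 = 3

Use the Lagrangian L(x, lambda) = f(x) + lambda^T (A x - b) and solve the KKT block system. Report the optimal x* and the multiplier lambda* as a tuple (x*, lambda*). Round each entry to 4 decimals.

Form the Lagrangian:
  L(x, lambda) = (1/2) x^T Q x + c^T x + lambda^T (A x - b)
Stationarity (grad_x L = 0): Q x + c + A^T lambda = 0.
Primal feasibility: A x = b.

This gives the KKT block system:
  [ Q   A^T ] [ x     ]   [-c ]
  [ A    0  ] [ lambda ] = [ b ]

Solving the linear system:
  x*      = (-1, 0)
  lambda* = (-3)
  f(x*)   = 3.5

x* = (-1, 0), lambda* = (-3)


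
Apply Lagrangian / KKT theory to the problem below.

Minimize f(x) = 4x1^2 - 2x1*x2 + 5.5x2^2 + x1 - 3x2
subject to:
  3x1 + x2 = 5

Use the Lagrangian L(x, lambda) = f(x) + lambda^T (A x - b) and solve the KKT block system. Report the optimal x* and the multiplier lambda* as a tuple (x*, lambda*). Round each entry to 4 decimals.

Form the Lagrangian:
  L(x, lambda) = (1/2) x^T Q x + c^T x + lambda^T (A x - b)
Stationarity (grad_x L = 0): Q x + c + A^T lambda = 0.
Primal feasibility: A x = b.

This gives the KKT block system:
  [ Q   A^T ] [ x     ]   [-c ]
  [ A    0  ] [ lambda ] = [ b ]

Solving the linear system:
  x*      = (1.3866, 0.8403)
  lambda* = (-3.4706)
  f(x*)   = 8.1092

x* = (1.3866, 0.8403), lambda* = (-3.4706)


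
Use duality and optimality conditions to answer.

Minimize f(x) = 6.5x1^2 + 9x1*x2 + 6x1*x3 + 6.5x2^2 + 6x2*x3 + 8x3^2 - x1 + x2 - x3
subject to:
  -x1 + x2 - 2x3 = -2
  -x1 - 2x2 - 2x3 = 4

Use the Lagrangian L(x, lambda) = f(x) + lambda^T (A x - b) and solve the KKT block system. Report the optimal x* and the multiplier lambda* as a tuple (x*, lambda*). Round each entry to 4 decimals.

Form the Lagrangian:
  L(x, lambda) = (1/2) x^T Q x + c^T x + lambda^T (A x - b)
Stationarity (grad_x L = 0): Q x + c + A^T lambda = 0.
Primal feasibility: A x = b.

This gives the KKT block system:
  [ Q   A^T ] [ x     ]   [-c ]
  [ A    0  ] [ lambda ] = [ b ]

Solving the linear system:
  x*      = (1.1364, -2, -0.5682)
  lambda* = (0.9697, -8.6061)
  f(x*)   = 16.8977

x* = (1.1364, -2, -0.5682), lambda* = (0.9697, -8.6061)


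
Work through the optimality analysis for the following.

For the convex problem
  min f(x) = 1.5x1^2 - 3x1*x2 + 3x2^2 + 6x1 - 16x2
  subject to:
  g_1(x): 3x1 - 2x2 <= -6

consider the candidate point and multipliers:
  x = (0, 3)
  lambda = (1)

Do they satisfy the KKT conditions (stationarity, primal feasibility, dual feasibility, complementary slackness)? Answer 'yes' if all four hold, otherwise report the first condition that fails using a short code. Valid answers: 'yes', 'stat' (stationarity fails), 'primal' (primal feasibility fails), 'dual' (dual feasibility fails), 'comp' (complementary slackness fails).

Gradient of f: grad f(x) = Q x + c = (-3, 2)
Constraint values g_i(x) = a_i^T x - b_i:
  g_1((0, 3)) = 0
Stationarity residual: grad f(x) + sum_i lambda_i a_i = (0, 0)
  -> stationarity OK
Primal feasibility (all g_i <= 0): OK
Dual feasibility (all lambda_i >= 0): OK
Complementary slackness (lambda_i * g_i(x) = 0 for all i): OK

Verdict: yes, KKT holds.

yes


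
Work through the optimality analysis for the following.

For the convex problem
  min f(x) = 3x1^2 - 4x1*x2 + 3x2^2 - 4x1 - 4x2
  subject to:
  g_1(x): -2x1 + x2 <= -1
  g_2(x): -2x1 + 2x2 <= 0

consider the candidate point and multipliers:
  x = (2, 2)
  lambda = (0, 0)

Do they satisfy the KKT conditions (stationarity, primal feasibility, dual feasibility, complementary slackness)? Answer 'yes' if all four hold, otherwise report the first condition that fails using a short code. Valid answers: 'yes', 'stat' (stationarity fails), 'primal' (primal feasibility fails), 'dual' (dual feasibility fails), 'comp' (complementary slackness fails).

Gradient of f: grad f(x) = Q x + c = (0, 0)
Constraint values g_i(x) = a_i^T x - b_i:
  g_1((2, 2)) = -1
  g_2((2, 2)) = 0
Stationarity residual: grad f(x) + sum_i lambda_i a_i = (0, 0)
  -> stationarity OK
Primal feasibility (all g_i <= 0): OK
Dual feasibility (all lambda_i >= 0): OK
Complementary slackness (lambda_i * g_i(x) = 0 for all i): OK

Verdict: yes, KKT holds.

yes


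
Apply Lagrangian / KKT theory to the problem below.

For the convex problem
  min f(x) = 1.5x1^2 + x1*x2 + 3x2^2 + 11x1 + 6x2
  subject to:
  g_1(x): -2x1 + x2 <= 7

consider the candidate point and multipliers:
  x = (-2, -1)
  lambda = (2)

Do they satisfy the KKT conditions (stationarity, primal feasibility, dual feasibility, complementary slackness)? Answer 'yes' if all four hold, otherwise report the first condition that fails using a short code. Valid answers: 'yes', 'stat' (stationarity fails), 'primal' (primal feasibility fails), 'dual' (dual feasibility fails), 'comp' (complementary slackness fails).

Gradient of f: grad f(x) = Q x + c = (4, -2)
Constraint values g_i(x) = a_i^T x - b_i:
  g_1((-2, -1)) = -4
Stationarity residual: grad f(x) + sum_i lambda_i a_i = (0, 0)
  -> stationarity OK
Primal feasibility (all g_i <= 0): OK
Dual feasibility (all lambda_i >= 0): OK
Complementary slackness (lambda_i * g_i(x) = 0 for all i): FAILS

Verdict: the first failing condition is complementary_slackness -> comp.

comp


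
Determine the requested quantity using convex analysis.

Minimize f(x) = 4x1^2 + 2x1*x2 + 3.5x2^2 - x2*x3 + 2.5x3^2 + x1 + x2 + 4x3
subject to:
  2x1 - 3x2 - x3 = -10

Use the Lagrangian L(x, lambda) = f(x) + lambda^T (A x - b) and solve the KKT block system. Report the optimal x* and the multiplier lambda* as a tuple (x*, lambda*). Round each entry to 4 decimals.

Form the Lagrangian:
  L(x, lambda) = (1/2) x^T Q x + c^T x + lambda^T (A x - b)
Stationarity (grad_x L = 0): Q x + c + A^T lambda = 0.
Primal feasibility: A x = b.

This gives the KKT block system:
  [ Q   A^T ] [ x     ]   [-c ]
  [ A    0  ] [ lambda ] = [ b ]

Solving the linear system:
  x*      = (-1.6464, 2.0967, 0.4171)
  lambda* = (3.989)
  f(x*)   = 21.0041

x* = (-1.6464, 2.0967, 0.4171), lambda* = (3.989)


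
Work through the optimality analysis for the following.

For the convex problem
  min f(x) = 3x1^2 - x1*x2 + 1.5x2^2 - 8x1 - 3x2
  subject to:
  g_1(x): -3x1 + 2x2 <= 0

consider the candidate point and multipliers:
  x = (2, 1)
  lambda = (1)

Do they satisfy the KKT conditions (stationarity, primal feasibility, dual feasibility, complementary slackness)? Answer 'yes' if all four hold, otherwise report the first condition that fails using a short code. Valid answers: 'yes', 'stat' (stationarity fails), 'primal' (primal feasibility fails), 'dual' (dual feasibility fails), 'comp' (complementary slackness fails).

Gradient of f: grad f(x) = Q x + c = (3, -2)
Constraint values g_i(x) = a_i^T x - b_i:
  g_1((2, 1)) = -4
Stationarity residual: grad f(x) + sum_i lambda_i a_i = (0, 0)
  -> stationarity OK
Primal feasibility (all g_i <= 0): OK
Dual feasibility (all lambda_i >= 0): OK
Complementary slackness (lambda_i * g_i(x) = 0 for all i): FAILS

Verdict: the first failing condition is complementary_slackness -> comp.

comp


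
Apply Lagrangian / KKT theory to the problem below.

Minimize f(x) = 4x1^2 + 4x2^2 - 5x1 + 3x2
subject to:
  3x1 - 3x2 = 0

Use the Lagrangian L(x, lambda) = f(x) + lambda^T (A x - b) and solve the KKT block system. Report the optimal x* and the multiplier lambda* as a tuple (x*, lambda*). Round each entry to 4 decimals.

Form the Lagrangian:
  L(x, lambda) = (1/2) x^T Q x + c^T x + lambda^T (A x - b)
Stationarity (grad_x L = 0): Q x + c + A^T lambda = 0.
Primal feasibility: A x = b.

This gives the KKT block system:
  [ Q   A^T ] [ x     ]   [-c ]
  [ A    0  ] [ lambda ] = [ b ]

Solving the linear system:
  x*      = (0.125, 0.125)
  lambda* = (1.3333)
  f(x*)   = -0.125

x* = (0.125, 0.125), lambda* = (1.3333)


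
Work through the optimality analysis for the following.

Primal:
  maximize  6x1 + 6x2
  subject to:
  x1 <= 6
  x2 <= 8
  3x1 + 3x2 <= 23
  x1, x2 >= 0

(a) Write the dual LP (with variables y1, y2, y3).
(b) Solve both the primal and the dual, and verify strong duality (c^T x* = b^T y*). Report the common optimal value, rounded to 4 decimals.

The standard primal-dual pair for 'max c^T x s.t. A x <= b, x >= 0' is:
  Dual:  min b^T y  s.t.  A^T y >= c,  y >= 0.

So the dual LP is:
  minimize  6y1 + 8y2 + 23y3
  subject to:
    y1 + 3y3 >= 6
    y2 + 3y3 >= 6
    y1, y2, y3 >= 0

Solving the primal: x* = (0, 7.6667).
  primal value c^T x* = 46.
Solving the dual: y* = (0, 0, 2).
  dual value b^T y* = 46.
Strong duality: c^T x* = b^T y*. Confirmed.

46


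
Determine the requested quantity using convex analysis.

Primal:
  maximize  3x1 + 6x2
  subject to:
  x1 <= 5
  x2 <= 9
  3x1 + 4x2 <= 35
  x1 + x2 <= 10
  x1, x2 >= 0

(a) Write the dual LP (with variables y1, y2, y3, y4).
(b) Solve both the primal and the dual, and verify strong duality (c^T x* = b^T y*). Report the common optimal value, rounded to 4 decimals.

The standard primal-dual pair for 'max c^T x s.t. A x <= b, x >= 0' is:
  Dual:  min b^T y  s.t.  A^T y >= c,  y >= 0.

So the dual LP is:
  minimize  5y1 + 9y2 + 35y3 + 10y4
  subject to:
    y1 + 3y3 + y4 >= 3
    y2 + 4y3 + y4 >= 6
    y1, y2, y3, y4 >= 0

Solving the primal: x* = (0, 8.75).
  primal value c^T x* = 52.5.
Solving the dual: y* = (0, 0, 1.5, 0).
  dual value b^T y* = 52.5.
Strong duality: c^T x* = b^T y*. Confirmed.

52.5


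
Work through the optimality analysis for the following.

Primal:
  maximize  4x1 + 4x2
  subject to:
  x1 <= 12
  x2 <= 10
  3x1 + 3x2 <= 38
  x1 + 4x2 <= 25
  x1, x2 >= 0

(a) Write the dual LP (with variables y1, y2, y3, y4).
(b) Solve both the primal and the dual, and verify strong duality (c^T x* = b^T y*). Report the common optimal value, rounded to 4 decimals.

The standard primal-dual pair for 'max c^T x s.t. A x <= b, x >= 0' is:
  Dual:  min b^T y  s.t.  A^T y >= c,  y >= 0.

So the dual LP is:
  minimize  12y1 + 10y2 + 38y3 + 25y4
  subject to:
    y1 + 3y3 + y4 >= 4
    y2 + 3y3 + 4y4 >= 4
    y1, y2, y3, y4 >= 0

Solving the primal: x* = (12, 0.6667).
  primal value c^T x* = 50.6667.
Solving the dual: y* = (0, 0, 1.3333, 0).
  dual value b^T y* = 50.6667.
Strong duality: c^T x* = b^T y*. Confirmed.

50.6667


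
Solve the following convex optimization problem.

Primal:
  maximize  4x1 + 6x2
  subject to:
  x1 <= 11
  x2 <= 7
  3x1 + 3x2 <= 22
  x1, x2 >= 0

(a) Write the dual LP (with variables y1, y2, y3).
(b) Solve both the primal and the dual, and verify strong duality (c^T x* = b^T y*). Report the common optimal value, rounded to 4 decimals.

The standard primal-dual pair for 'max c^T x s.t. A x <= b, x >= 0' is:
  Dual:  min b^T y  s.t.  A^T y >= c,  y >= 0.

So the dual LP is:
  minimize  11y1 + 7y2 + 22y3
  subject to:
    y1 + 3y3 >= 4
    y2 + 3y3 >= 6
    y1, y2, y3 >= 0

Solving the primal: x* = (0.3333, 7).
  primal value c^T x* = 43.3333.
Solving the dual: y* = (0, 2, 1.3333).
  dual value b^T y* = 43.3333.
Strong duality: c^T x* = b^T y*. Confirmed.

43.3333


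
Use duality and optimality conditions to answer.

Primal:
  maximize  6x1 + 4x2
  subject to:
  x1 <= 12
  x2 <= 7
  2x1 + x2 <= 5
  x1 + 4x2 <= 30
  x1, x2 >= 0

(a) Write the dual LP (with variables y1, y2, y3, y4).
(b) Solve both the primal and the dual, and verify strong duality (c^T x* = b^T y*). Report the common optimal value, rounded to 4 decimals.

The standard primal-dual pair for 'max c^T x s.t. A x <= b, x >= 0' is:
  Dual:  min b^T y  s.t.  A^T y >= c,  y >= 0.

So the dual LP is:
  minimize  12y1 + 7y2 + 5y3 + 30y4
  subject to:
    y1 + 2y3 + y4 >= 6
    y2 + y3 + 4y4 >= 4
    y1, y2, y3, y4 >= 0

Solving the primal: x* = (0, 5).
  primal value c^T x* = 20.
Solving the dual: y* = (0, 0, 4, 0).
  dual value b^T y* = 20.
Strong duality: c^T x* = b^T y*. Confirmed.

20


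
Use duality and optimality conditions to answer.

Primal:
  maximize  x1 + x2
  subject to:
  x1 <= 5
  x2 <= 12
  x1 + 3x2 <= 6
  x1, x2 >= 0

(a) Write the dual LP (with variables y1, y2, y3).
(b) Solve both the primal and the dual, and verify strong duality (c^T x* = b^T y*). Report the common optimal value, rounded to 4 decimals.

The standard primal-dual pair for 'max c^T x s.t. A x <= b, x >= 0' is:
  Dual:  min b^T y  s.t.  A^T y >= c,  y >= 0.

So the dual LP is:
  minimize  5y1 + 12y2 + 6y3
  subject to:
    y1 + y3 >= 1
    y2 + 3y3 >= 1
    y1, y2, y3 >= 0

Solving the primal: x* = (5, 0.3333).
  primal value c^T x* = 5.3333.
Solving the dual: y* = (0.6667, 0, 0.3333).
  dual value b^T y* = 5.3333.
Strong duality: c^T x* = b^T y*. Confirmed.

5.3333


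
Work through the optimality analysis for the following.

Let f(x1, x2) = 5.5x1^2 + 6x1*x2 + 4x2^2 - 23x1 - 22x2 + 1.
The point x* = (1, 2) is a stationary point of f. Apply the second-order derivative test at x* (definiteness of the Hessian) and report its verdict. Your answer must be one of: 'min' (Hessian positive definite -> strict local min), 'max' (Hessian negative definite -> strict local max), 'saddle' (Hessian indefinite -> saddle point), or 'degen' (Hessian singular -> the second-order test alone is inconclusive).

Compute the Hessian H = grad^2 f:
  H = [[11, 6], [6, 8]]
Verify stationarity: grad f(x*) = H x* + g = (0, 0).
Eigenvalues of H: 3.3153, 15.6847.
Both eigenvalues > 0, so H is positive definite -> x* is a strict local min.

min


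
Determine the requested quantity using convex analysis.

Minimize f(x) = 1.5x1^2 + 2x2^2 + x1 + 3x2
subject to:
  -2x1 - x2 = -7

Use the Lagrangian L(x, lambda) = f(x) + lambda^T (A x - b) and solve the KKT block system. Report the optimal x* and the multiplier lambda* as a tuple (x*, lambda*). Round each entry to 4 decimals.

Form the Lagrangian:
  L(x, lambda) = (1/2) x^T Q x + c^T x + lambda^T (A x - b)
Stationarity (grad_x L = 0): Q x + c + A^T lambda = 0.
Primal feasibility: A x = b.

This gives the KKT block system:
  [ Q   A^T ] [ x     ]   [-c ]
  [ A    0  ] [ lambda ] = [ b ]

Solving the linear system:
  x*      = (3.2105, 0.5789)
  lambda* = (5.3158)
  f(x*)   = 21.0789

x* = (3.2105, 0.5789), lambda* = (5.3158)


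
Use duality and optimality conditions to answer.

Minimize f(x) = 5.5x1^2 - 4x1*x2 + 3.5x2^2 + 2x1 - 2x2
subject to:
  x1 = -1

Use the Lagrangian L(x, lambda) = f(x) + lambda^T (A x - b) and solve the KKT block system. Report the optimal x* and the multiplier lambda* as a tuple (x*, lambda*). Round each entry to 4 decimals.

Form the Lagrangian:
  L(x, lambda) = (1/2) x^T Q x + c^T x + lambda^T (A x - b)
Stationarity (grad_x L = 0): Q x + c + A^T lambda = 0.
Primal feasibility: A x = b.

This gives the KKT block system:
  [ Q   A^T ] [ x     ]   [-c ]
  [ A    0  ] [ lambda ] = [ b ]

Solving the linear system:
  x*      = (-1, -0.2857)
  lambda* = (7.8571)
  f(x*)   = 3.2143

x* = (-1, -0.2857), lambda* = (7.8571)


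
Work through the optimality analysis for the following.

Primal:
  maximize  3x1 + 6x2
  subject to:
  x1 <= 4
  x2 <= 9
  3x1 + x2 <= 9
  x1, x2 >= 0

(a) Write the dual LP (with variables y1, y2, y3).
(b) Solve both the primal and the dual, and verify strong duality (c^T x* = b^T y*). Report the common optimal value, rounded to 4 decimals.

The standard primal-dual pair for 'max c^T x s.t. A x <= b, x >= 0' is:
  Dual:  min b^T y  s.t.  A^T y >= c,  y >= 0.

So the dual LP is:
  minimize  4y1 + 9y2 + 9y3
  subject to:
    y1 + 3y3 >= 3
    y2 + y3 >= 6
    y1, y2, y3 >= 0

Solving the primal: x* = (0, 9).
  primal value c^T x* = 54.
Solving the dual: y* = (0, 5, 1).
  dual value b^T y* = 54.
Strong duality: c^T x* = b^T y*. Confirmed.

54


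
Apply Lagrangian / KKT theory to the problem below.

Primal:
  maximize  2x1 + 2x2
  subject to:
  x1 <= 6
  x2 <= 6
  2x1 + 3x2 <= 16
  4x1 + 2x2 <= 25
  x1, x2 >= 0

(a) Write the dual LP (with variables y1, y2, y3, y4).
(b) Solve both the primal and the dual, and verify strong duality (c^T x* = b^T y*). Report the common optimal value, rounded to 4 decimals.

The standard primal-dual pair for 'max c^T x s.t. A x <= b, x >= 0' is:
  Dual:  min b^T y  s.t.  A^T y >= c,  y >= 0.

So the dual LP is:
  minimize  6y1 + 6y2 + 16y3 + 25y4
  subject to:
    y1 + 2y3 + 4y4 >= 2
    y2 + 3y3 + 2y4 >= 2
    y1, y2, y3, y4 >= 0

Solving the primal: x* = (5.375, 1.75).
  primal value c^T x* = 14.25.
Solving the dual: y* = (0, 0, 0.5, 0.25).
  dual value b^T y* = 14.25.
Strong duality: c^T x* = b^T y*. Confirmed.

14.25


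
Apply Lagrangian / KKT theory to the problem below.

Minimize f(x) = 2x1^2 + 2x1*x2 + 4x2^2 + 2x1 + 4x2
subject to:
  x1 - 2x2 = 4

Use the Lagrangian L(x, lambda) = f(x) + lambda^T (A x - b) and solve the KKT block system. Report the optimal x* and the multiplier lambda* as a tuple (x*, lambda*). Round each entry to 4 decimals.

Form the Lagrangian:
  L(x, lambda) = (1/2) x^T Q x + c^T x + lambda^T (A x - b)
Stationarity (grad_x L = 0): Q x + c + A^T lambda = 0.
Primal feasibility: A x = b.

This gives the KKT block system:
  [ Q   A^T ] [ x     ]   [-c ]
  [ A    0  ] [ lambda ] = [ b ]

Solving the linear system:
  x*      = (1, -1.5)
  lambda* = (-3)
  f(x*)   = 4

x* = (1, -1.5), lambda* = (-3)


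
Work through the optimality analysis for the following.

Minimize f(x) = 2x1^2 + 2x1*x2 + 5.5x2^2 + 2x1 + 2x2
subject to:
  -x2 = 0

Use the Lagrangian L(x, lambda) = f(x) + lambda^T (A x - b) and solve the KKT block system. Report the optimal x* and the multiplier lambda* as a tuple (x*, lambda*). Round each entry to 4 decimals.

Form the Lagrangian:
  L(x, lambda) = (1/2) x^T Q x + c^T x + lambda^T (A x - b)
Stationarity (grad_x L = 0): Q x + c + A^T lambda = 0.
Primal feasibility: A x = b.

This gives the KKT block system:
  [ Q   A^T ] [ x     ]   [-c ]
  [ A    0  ] [ lambda ] = [ b ]

Solving the linear system:
  x*      = (-0.5, 0)
  lambda* = (1)
  f(x*)   = -0.5

x* = (-0.5, 0), lambda* = (1)


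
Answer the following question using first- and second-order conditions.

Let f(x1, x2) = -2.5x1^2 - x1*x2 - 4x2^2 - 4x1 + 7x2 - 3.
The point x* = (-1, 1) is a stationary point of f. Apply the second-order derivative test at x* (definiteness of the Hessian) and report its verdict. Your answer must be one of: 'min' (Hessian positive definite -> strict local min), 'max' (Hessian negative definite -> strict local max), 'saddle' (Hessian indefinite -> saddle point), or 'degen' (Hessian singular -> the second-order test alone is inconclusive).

Compute the Hessian H = grad^2 f:
  H = [[-5, -1], [-1, -8]]
Verify stationarity: grad f(x*) = H x* + g = (0, 0).
Eigenvalues of H: -8.3028, -4.6972.
Both eigenvalues < 0, so H is negative definite -> x* is a strict local max.

max


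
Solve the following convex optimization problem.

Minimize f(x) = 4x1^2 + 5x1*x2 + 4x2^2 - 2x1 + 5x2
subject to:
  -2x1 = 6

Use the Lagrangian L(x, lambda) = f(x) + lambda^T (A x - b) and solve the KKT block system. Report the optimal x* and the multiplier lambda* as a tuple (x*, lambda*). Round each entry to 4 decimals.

Form the Lagrangian:
  L(x, lambda) = (1/2) x^T Q x + c^T x + lambda^T (A x - b)
Stationarity (grad_x L = 0): Q x + c + A^T lambda = 0.
Primal feasibility: A x = b.

This gives the KKT block system:
  [ Q   A^T ] [ x     ]   [-c ]
  [ A    0  ] [ lambda ] = [ b ]

Solving the linear system:
  x*      = (-3, 1.25)
  lambda* = (-9.875)
  f(x*)   = 35.75

x* = (-3, 1.25), lambda* = (-9.875)


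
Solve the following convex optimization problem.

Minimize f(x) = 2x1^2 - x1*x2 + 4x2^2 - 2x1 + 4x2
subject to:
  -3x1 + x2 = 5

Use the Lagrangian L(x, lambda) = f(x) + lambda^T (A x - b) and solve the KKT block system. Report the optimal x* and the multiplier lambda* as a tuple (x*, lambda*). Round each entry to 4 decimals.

Form the Lagrangian:
  L(x, lambda) = (1/2) x^T Q x + c^T x + lambda^T (A x - b)
Stationarity (grad_x L = 0): Q x + c + A^T lambda = 0.
Primal feasibility: A x = b.

This gives the KKT block system:
  [ Q   A^T ] [ x     ]   [-c ]
  [ A    0  ] [ lambda ] = [ b ]

Solving the linear system:
  x*      = (-1.7857, -0.3571)
  lambda* = (-2.9286)
  f(x*)   = 8.3929

x* = (-1.7857, -0.3571), lambda* = (-2.9286)


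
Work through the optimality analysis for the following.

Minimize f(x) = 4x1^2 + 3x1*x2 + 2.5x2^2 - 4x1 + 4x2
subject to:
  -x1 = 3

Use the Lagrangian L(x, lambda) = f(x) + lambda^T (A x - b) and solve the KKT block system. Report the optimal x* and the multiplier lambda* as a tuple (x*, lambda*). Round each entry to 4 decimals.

Form the Lagrangian:
  L(x, lambda) = (1/2) x^T Q x + c^T x + lambda^T (A x - b)
Stationarity (grad_x L = 0): Q x + c + A^T lambda = 0.
Primal feasibility: A x = b.

This gives the KKT block system:
  [ Q   A^T ] [ x     ]   [-c ]
  [ A    0  ] [ lambda ] = [ b ]

Solving the linear system:
  x*      = (-3, 1)
  lambda* = (-25)
  f(x*)   = 45.5

x* = (-3, 1), lambda* = (-25)


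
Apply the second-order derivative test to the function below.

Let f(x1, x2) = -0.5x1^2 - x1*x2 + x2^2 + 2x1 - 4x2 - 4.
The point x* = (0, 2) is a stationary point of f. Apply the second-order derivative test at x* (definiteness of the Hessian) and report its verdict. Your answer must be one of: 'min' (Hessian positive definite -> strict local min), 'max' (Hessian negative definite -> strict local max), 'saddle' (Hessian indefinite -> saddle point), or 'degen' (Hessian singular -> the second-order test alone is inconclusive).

Compute the Hessian H = grad^2 f:
  H = [[-1, -1], [-1, 2]]
Verify stationarity: grad f(x*) = H x* + g = (0, 0).
Eigenvalues of H: -1.3028, 2.3028.
Eigenvalues have mixed signs, so H is indefinite -> x* is a saddle point.

saddle
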